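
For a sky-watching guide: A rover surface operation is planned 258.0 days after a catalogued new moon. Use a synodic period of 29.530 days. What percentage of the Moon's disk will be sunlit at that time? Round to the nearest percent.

54%

258.0/29.530 = 8.737 lunations, so 8 complete cycles and 21.76 d into the next.
The Moon has covered 21.76/29.530 of its cycle, so θ ≈ 360° × 21.76/29.530 = 265.3°.
Illuminated fraction = (1 − cos 265.3°)/2 = (1 − (-0.082))/2 ≈ 0.541, so 54%.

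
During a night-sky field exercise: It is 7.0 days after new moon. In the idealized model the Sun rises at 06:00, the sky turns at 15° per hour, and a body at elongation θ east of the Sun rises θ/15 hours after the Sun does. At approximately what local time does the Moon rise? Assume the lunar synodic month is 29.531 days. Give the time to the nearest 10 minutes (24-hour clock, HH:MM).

11:40

Elongation θ = 360° × 7.0/29.531 ≈ 85.3°.
Delay after the Sun = 85.3° / (15°/h) ≈ 5.69 h.
06:00 + 5.689 h ≈ 11:41 → 11:40 to the nearest ten minutes.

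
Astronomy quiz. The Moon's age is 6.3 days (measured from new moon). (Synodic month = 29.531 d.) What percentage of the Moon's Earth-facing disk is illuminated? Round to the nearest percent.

Phase angle: θ = 360°·(6.3 d)/(29.531 d) = 76.8°.
Illuminated fraction = (1 − cos 76.8°)/2 = (1 − 0.228)/2 ≈ 0.386, so 39%.

39%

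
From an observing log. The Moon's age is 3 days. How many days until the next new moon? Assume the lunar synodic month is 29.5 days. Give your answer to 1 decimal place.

26.5 days

One full lunation from the last new moon is 29.5 d; remaining = 29.5 − 3 = 26.500 d.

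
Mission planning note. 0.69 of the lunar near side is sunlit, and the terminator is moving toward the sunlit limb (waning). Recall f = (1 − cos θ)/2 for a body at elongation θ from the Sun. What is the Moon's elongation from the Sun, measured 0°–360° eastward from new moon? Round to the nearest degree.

cos θ = 1 − 2f = -0.380, giving a principal value of 112.3°.
Since the Moon is past full (waning), take the reflex angle: θ = 360° − 112.3° = 247.7°.

248°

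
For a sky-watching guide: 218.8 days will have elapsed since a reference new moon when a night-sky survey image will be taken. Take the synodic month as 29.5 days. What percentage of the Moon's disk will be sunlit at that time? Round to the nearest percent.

218.8 d spans 7 complete synodic months (7 × 29.5 = 206.50 d) plus 12.30 d.
The Moon has covered 12.30/29.5 of its cycle, so θ ≈ 360° × 12.30/29.5 = 150.1°.
Illuminated fraction = (1 − cos 150.1°)/2 = (1 − (-0.867))/2 ≈ 0.933, so 93%.

93%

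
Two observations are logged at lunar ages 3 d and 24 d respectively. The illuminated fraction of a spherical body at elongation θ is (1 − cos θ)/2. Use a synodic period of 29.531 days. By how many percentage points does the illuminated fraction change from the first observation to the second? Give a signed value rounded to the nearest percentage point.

+21 percentage points

θ₁ = 360° × 3/29.531 = 36.6°, f₁ = (1 − cos θ₁)/2 = 0.098.
θ₂ = 360° × 24/29.531 = 292.6°, f₂ = (1 − cos θ₂)/2 = 0.308.
Change = f₂ − f₁ = +0.210 → +21 percentage points.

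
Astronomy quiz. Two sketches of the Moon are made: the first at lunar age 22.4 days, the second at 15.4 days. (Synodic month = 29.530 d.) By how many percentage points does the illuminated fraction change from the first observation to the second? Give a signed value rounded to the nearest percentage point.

θ₁ = 360° × 22.4/29.530 = 273.1°, f₁ = (1 − cos θ₁)/2 = 0.473.
θ₂ = 360° × 15.4/29.530 = 187.7°, f₂ = (1 − cos θ₂)/2 = 0.995.
Change = f₂ − f₁ = +0.522 → +52 percentage points.

+52 percentage points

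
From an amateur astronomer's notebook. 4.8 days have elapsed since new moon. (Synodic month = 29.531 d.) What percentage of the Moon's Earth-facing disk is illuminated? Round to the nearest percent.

24%

The Moon has covered 4.8/29.531 of its cycle, so θ ≈ 360° × 4.8/29.531 = 58.5°.
With cos θ = 0.522, the lit fraction is (1 − 0.522)/2 ≈ 0.239, so 24%.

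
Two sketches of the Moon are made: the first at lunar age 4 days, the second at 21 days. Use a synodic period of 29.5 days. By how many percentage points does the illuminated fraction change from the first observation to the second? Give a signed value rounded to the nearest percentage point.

θ₁ = 360° × 4/29.5 = 48.8°, f₁ = (1 − cos θ₁)/2 = 0.171.
θ₂ = 360° × 21/29.5 = 256.3°, f₂ = (1 − cos θ₂)/2 = 0.619.
Change = f₂ − f₁ = +0.448 → +45 percentage points.

+45 pp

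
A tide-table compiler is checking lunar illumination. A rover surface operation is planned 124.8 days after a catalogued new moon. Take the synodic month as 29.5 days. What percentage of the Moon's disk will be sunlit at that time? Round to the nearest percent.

124.8/29.5 = 4.231 lunations, so 4 complete cycles and 6.80 d into the next.
Phase angle: θ = 360°·(6.80 d)/(29.5 d) = 83.0°.
With cos θ = 0.122, the lit fraction is (1 − 0.122)/2 ≈ 0.439, so 44%.

44%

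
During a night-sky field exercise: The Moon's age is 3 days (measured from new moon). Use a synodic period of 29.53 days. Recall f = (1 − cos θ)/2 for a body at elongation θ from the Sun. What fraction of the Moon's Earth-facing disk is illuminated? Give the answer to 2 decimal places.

0.10

The Moon has covered 3/29.53 of its cycle, so θ ≈ 360° × 3/29.53 = 36.6°.
With cos θ = 0.803, the lit fraction is (1 − 0.803)/2 ≈ 0.098.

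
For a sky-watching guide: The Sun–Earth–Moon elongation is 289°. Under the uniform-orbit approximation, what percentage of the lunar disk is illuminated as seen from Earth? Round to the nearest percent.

34%

cos 289° = 0.326, so f = (1 − 0.326)/2 = 0.337, i.e. 34%.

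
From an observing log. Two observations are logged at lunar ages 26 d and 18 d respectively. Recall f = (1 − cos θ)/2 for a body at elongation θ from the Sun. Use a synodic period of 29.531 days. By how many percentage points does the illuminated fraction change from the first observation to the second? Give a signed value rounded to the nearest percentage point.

+75 pp

First observation: θ = 360°·26/29.531 = 317.0°, so f = 0.135.
Second observation: θ = 219.4°, f = 0.886.
Δf = 0.886 − 0.135 = +0.752, i.e. +75 pp.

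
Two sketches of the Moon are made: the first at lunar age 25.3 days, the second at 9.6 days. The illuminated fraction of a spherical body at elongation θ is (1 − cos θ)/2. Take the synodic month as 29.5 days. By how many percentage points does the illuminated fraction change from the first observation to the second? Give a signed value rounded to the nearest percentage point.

First observation: θ = 360°·25.3/29.5 = 308.7°, so f = 0.187.
Second observation: θ = 117.2°, f = 0.728.
Δf = 0.728 − 0.187 = +0.541, i.e. +54 pp.

+54 percentage points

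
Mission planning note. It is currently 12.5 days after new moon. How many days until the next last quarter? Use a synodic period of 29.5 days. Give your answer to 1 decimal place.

9.6 days

Last quarter occurs at elongation 270°, i.e. at age 29.5 × 270/360 = 22.125 d.
That is 22.125 − 12.5 = 9.625 days ahead.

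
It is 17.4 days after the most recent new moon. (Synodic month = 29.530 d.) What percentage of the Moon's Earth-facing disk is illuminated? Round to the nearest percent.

92%

Phase angle: θ = 360°·(17.4 d)/(29.530 d) = 212.1°.
cos 212.1° = (-0.847), so f = (1 − (-0.847))/2 = 0.923, so 92%.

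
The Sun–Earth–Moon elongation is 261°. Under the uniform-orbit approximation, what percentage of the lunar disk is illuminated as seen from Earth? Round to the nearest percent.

58%

f = (1 − cos 261°)/2 = (1 − (-0.156))/2 ≈ 0.578, i.e. 58%.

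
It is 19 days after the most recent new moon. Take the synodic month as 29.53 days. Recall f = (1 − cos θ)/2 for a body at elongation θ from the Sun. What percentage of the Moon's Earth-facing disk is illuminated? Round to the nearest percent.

81%

Phase angle: θ = 360°·(19 d)/(29.53 d) = 231.6°.
cos 231.6° = (-0.621), so f = (1 − (-0.621))/2 = 0.810, so 81%.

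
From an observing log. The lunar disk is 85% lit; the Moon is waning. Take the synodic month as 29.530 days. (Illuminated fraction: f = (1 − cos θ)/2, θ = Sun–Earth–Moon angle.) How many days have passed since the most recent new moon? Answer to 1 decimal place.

cos θ = 1 − 2f = -0.700, giving a principal value of 134.4°.
Waning ⇒ past full, so θ = 360° − 134.4° = 225.6°.
That fraction of the synodic month is 225.6/360 × 29.530 d ≈ 18.50 d.

18.5 days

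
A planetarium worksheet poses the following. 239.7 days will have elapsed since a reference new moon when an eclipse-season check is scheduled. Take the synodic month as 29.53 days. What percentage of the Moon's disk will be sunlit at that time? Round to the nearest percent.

13%

239.7/29.53 = 8.117 lunations, so 8 complete cycles and 3.46 d into the next.
Phase angle: θ = 360°·(3.46 d)/(29.53 d) = 42.2°.
With cos θ = 0.741, the lit fraction is (1 − 0.741)/2 ≈ 0.129, so 13%.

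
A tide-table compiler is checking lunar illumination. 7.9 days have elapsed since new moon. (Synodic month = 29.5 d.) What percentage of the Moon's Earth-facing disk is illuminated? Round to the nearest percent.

Elongation θ = 360° × 7.9/29.5 ≈ 96.4°.
Illuminated fraction = (1 − cos 96.4°)/2 = (1 − (-0.112))/2 ≈ 0.556, so 56%.

56%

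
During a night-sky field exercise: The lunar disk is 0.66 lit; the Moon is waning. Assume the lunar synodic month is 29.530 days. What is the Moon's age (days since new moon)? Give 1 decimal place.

cos θ = 1 − 2f = -0.320, giving a principal value of 108.7°.
A waning Moon lies in 180°–360°, so θ = 360° − 108.7° = 251.3°.
At 360°/29.530 d per day, 251.3° corresponds to 20.62 days.

20.6 days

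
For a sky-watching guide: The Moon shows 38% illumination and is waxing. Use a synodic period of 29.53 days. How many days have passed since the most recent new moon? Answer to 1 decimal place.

6.2 days

Invert f = (1 − cos θ)/2 to get cos θ = 1 − 2(0.38) = 0.240, hence θ₀ = arccos 0.240 = 76.1°.
The Moon is waxing (0°–180°), so θ = 76.1° directly.
At 360°/29.53 d per day, 76.1° corresponds to 6.24 days.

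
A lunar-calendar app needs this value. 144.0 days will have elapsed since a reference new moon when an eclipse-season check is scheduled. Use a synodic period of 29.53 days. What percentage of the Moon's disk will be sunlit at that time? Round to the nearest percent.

14%

144.0/29.53 = 4.876 lunations, so 4 complete cycles and 25.88 d into the next.
Phase angle: θ = 360°·(25.88 d)/(29.53 d) = 315.5°.
cos 315.5° = 0.713, so f = (1 − 0.713)/2 = 0.143, so 14%.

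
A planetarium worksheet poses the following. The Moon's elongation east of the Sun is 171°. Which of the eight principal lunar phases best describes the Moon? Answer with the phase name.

full moon

The full moon sector spans roughly 158°–202°; 171° falls inside it.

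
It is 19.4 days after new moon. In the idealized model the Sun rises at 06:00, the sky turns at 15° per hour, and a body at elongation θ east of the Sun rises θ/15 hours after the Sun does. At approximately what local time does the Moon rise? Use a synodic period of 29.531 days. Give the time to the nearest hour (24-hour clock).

Phase angle: θ = 360°·(19.4 d)/(29.531 d) = 236.5°.
At 15° of sky rotation per hour, 236.5° corresponds to a 15.77 h lag.
06:00 + 15.77 h ≈ 21:46 → 22:00 to the nearest hour.

22:00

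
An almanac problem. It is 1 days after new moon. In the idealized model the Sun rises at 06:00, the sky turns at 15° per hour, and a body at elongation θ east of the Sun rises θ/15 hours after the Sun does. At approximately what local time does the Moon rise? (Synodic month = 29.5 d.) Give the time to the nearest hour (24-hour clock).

07:00

Phase angle: θ = 360°·(1 d)/(29.5 d) = 12.2°.
At 15° of sky rotation per hour, 12.2° corresponds to a 0.81 h lag.
06:00 + 0.81 h ≈ 06:49 → 07:00 to the nearest hour.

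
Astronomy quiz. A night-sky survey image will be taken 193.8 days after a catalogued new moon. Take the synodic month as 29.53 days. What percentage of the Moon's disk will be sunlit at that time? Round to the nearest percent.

96%

193.8/29.53 = 6.563 lunations, so 6 complete cycles and 16.62 d into the next.
Elongation θ = 360° × 16.62/29.53 ≈ 202.6°.
Illuminated fraction = (1 − cos 202.6°)/2 = (1 − (-0.923))/2 ≈ 0.962, so 96%.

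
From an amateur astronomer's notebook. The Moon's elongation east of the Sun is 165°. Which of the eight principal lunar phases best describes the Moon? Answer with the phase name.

full moon

The full moon sector spans roughly 158°–202°; 165° falls inside it.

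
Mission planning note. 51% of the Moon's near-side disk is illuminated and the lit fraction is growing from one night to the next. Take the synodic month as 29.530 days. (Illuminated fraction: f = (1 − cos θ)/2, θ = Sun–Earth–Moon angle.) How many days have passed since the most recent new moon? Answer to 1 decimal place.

From f = (1 − cos θ)/2: cos θ = 1 − 2×0.51 = -0.020; arccos → 91.1°.
Waxing ⇒ before full, so θ = 91.1°.
That fraction of the synodic month is 91.1/360 × 29.530 d ≈ 7.48 d.

7.5 days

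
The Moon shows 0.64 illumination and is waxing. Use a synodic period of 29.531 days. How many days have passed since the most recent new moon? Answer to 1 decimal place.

From f = (1 − cos θ)/2: cos θ = 1 − 2×0.64 = -0.280; arccos → 106.3°.
Waxing ⇒ before full, so θ = 106.3°.
Age = 29.531 × 106.3°/360° ≈ 8.72 days.

8.7 days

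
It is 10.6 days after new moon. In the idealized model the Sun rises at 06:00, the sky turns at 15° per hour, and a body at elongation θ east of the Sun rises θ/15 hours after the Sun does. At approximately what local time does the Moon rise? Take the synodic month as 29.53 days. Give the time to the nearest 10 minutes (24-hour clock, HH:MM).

The Moon has covered 10.6/29.53 of its cycle, so θ ≈ 360° × 10.6/29.53 = 129.2°.
At 15° of sky rotation per hour, 129.2° corresponds to a 8.61 h lag.
06:00 + 8.615 h ≈ 14:37 → 14:40 to the nearest ten minutes.

14:40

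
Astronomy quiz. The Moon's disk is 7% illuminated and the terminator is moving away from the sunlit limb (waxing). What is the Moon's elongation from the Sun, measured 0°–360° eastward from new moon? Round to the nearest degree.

cos θ = 1 − 2f = 0.860, giving a principal value of 30.7°.
Waxing ⇒ before full, so θ = 30.7°.

31°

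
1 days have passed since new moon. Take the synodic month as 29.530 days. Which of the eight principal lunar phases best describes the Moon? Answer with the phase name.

new moon

θ ≈ 360° × 1/29.530 = 12°, which falls in the new moon sector.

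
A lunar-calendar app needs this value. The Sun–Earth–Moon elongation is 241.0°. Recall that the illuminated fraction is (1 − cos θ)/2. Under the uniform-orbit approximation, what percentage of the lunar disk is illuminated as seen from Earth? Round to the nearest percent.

f = (1 − cos 241.0°)/2 = (1 − (-0.485))/2 ≈ 0.742, i.e. 74%.

74%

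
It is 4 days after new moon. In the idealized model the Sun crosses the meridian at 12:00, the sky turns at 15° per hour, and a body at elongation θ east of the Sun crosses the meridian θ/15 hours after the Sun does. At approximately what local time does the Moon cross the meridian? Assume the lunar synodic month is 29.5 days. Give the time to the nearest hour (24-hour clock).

15:00

Phase angle: θ = 360°·(4 d)/(29.5 d) = 48.8°.
At 15° of sky rotation per hour, 48.8° corresponds to a 3.25 h lag.
12:00 + 3.25 h ≈ 15:15 → 15:00 to the nearest hour.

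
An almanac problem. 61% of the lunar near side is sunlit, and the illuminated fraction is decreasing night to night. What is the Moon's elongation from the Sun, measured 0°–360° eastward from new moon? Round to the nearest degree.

257°

cos θ = 1 − 2f = -0.220, giving a principal value of 102.7°.
Since the Moon is past full (waning), take the reflex angle: θ = 360° − 102.7° = 257.3°.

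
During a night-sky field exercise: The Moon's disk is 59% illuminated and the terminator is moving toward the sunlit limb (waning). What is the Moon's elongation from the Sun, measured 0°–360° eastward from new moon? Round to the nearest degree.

Invert f = (1 − cos θ)/2 to get cos θ = 1 − 2(0.59) = -0.180, hence θ₀ = arccos -0.180 = 100.4°.
Waning ⇒ past full, so θ = 360° − 100.4° = 259.6°.

260°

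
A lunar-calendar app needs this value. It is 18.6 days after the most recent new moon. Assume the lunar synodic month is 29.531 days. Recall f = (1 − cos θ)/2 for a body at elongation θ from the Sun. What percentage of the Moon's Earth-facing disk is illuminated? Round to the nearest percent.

Elongation θ = 360° × 18.6/29.531 ≈ 226.7°.
cos 226.7° = (-0.685), so f = (1 − (-0.685))/2 = 0.843, so 84%.

84%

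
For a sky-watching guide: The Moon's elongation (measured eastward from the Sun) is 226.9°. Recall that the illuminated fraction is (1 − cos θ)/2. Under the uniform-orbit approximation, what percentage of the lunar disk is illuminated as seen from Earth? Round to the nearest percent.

84%

Half-versine of 226.9°: (1 − (-0.683))/2 = 0.842, i.e. 84%.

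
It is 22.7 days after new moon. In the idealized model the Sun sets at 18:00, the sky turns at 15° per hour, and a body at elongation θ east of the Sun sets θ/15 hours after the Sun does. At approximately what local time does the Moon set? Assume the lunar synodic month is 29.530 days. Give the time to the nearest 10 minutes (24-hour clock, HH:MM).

Elongation θ = 360° × 22.7/29.530 ≈ 276.7°.
The Moon trails the Sun by θ/15 = 276.7/15 ≈ 18.45 hours.
18:00 + 18.449 h ≈ 12:27 → 12:30 to the nearest ten minutes.

12:30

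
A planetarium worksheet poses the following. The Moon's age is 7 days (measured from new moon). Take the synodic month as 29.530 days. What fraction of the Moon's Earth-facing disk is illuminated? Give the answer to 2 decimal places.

0.46

Elongation θ = 360° × 7/29.530 ≈ 85.3°.
Illuminated fraction = (1 − cos 85.3°)/2 = (1 − 0.081)/2 ≈ 0.459.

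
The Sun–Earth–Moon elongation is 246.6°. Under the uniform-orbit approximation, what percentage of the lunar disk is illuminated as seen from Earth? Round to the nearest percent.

f = (1 − cos 246.6°)/2 = (1 − (-0.397))/2 ≈ 0.699, i.e. 70%.

70%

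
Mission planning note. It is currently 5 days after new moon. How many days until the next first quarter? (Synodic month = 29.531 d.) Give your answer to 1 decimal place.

2.4 days

First quarter occurs at elongation 90°, i.e. at age 29.531 × 90/360 = 7.383 d.
That is 7.383 − 5 = 2.383 days ahead.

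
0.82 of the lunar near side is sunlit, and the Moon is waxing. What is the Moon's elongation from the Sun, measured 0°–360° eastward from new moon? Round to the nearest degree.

130°

From f = (1 − cos θ)/2: cos θ = 1 − 2×0.82 = -0.640; arccos → 129.8°.
The Moon is waxing (0°–180°), so θ = 129.8° directly.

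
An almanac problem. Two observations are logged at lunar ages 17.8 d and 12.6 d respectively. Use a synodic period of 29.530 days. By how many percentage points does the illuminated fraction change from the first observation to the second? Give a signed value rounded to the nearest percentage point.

+5 pp

First observation: θ = 360°·17.8/29.530 = 217.0°, so f = 0.899.
Second observation: θ = 153.6°, f = 0.948.
Δf = 0.948 − 0.899 = +0.049, i.e. +5 pp.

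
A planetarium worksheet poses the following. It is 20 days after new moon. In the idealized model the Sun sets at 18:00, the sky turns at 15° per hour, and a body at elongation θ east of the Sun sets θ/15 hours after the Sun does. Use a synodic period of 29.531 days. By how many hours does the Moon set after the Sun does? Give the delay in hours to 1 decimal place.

The Moon has covered 20/29.531 of its cycle, so θ ≈ 360° × 20/29.531 = 243.8°.
Delay after the Sun = 243.8° / (15°/h) ≈ 16.25 h.
So the Moon sets 16.25 h after the Sun.

16.3 h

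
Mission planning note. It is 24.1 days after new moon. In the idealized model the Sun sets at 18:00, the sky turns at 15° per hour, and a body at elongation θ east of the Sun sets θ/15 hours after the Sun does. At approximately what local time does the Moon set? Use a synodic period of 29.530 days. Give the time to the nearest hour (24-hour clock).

14:00

Elongation θ = 360° × 24.1/29.530 ≈ 293.8°.
Delay after the Sun = 293.8° / (15°/h) ≈ 19.59 h.
18:00 + 19.59 h ≈ 13:35 → 14:00 to the nearest hour.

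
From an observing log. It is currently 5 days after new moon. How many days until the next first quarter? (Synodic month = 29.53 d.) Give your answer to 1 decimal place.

2.4 days

First quarter is 0.25 of the way through the cycle: age 0.25 × 29.53 = 7.383 d.
That is 7.383 − 5 = 2.383 days ahead.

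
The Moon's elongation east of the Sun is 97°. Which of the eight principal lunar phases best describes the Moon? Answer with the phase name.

The first quarter sector spans roughly 68°–112°; 97° falls inside it.

first quarter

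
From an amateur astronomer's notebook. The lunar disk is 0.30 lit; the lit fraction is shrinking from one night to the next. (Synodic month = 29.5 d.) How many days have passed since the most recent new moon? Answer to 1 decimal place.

From f = (1 − cos θ)/2: cos θ = 1 − 2×0.30 = 0.400; arccos → 66.4°.
A waning Moon lies in 180°–360°, so θ = 360° − 66.4° = 293.6°.
At 360°/29.5 d per day, 293.6° corresponds to 24.06 days.

24.1 days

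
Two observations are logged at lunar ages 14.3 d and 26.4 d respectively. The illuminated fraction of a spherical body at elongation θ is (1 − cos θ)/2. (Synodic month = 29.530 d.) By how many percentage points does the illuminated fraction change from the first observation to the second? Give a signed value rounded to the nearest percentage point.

-89 percentage points

First observation: θ = 360°·14.3/29.530 = 174.3°, so f = 0.998.
Second observation: θ = 321.8°, f = 0.107.
Δf = 0.107 − 0.998 = -0.891, i.e. -89 pp.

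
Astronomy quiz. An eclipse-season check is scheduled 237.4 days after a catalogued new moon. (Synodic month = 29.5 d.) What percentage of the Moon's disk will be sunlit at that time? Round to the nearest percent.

2%

Reduce mod P: 237.4 − 8×29.5 = 1.40 d into the current lunation.
The Moon has covered 1.40/29.5 of its cycle, so θ ≈ 360° × 1.40/29.5 = 17.1°.
Illuminated fraction = (1 − cos 17.1°)/2 = (1 − 0.956)/2 ≈ 0.022, so 2%.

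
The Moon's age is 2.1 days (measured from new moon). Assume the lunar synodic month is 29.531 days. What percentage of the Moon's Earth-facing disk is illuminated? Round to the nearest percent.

5%

Phase angle: θ = 360°·(2.1 d)/(29.531 d) = 25.6°.
Illuminated fraction = (1 − cos 25.6°)/2 = (1 − 0.902)/2 ≈ 0.049, so 5%.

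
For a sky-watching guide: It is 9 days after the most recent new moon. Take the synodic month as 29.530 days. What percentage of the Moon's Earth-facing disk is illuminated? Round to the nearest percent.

67%

Elongation θ = 360° × 9/29.530 ≈ 109.7°.
With cos θ = (-0.337), the lit fraction is (1 − (-0.337))/2 ≈ 0.669, so 67%.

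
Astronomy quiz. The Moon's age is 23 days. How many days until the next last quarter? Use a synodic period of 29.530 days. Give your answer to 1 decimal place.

28.7 days

Last quarter is 0.75 of the way through the cycle: age 0.75 × 29.530 = 22.148 d.
Already past this cycle's last quarter; the next is at 22.148 + 29.530 = 51.678 d, so 51.678 − 23 = 28.678 days.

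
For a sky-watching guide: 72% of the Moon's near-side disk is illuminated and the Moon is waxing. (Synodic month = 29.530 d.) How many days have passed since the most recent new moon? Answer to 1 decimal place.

9.5 days

From f = (1 − cos θ)/2: cos θ = 1 − 2×0.72 = -0.440; arccos → 116.1°.
Before full moon the principal value applies: θ = 116.1°.
Age = 29.530 × 116.1°/360° ≈ 9.52 days.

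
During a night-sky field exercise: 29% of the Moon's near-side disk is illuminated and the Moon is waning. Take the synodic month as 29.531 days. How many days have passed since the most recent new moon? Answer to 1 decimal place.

cos θ = 1 − 2f = 0.420, giving a principal value of 65.2°.
Waning ⇒ past full, so θ = 360° − 65.2° = 294.8°.
At 360°/29.531 d per day, 294.8° corresponds to 24.19 days.

24.2 days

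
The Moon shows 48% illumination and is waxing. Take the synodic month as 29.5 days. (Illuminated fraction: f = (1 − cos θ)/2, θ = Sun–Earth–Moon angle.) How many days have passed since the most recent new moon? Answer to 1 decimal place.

Invert f = (1 − cos θ)/2 to get cos θ = 1 − 2(0.48) = 0.040, hence θ₀ = arccos 0.040 = 87.7°.
The Moon is waxing (0°–180°), so θ = 87.7° directly.
That fraction of the synodic month is 87.7/360 × 29.5 d ≈ 7.19 d.

7.2 days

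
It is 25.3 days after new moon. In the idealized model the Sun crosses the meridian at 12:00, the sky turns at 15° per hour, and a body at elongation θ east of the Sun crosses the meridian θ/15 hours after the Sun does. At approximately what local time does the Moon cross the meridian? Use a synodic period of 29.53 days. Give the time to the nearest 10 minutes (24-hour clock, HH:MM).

The Moon has covered 25.3/29.53 of its cycle, so θ ≈ 360° × 25.3/29.53 = 308.4°.
Delay after the Sun = 308.4° / (15°/h) ≈ 20.56 h.
12:00 + 20.562 h ≈ 08:34 → 08:30 to the nearest ten minutes.

08:30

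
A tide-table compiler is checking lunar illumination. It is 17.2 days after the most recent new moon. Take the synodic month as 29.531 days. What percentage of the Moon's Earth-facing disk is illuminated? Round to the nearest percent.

93%

The Moon has covered 17.2/29.531 of its cycle, so θ ≈ 360° × 17.2/29.531 = 209.7°.
With cos θ = (-0.869), the lit fraction is (1 − (-0.869))/2 ≈ 0.934, so 93%.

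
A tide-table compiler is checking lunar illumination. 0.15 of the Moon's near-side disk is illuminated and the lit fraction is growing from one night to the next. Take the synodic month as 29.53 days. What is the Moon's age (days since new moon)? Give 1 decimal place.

From f = (1 − cos θ)/2: cos θ = 1 − 2×0.15 = 0.700; arccos → 45.6°.
Before full moon the principal value applies: θ = 45.6°.
That fraction of the synodic month is 45.6/360 × 29.53 d ≈ 3.74 d.

3.7 days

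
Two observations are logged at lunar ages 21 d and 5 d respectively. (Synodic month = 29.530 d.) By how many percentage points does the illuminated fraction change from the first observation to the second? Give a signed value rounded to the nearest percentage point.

θ₁ = 360° × 21/29.530 = 256.0°, f₁ = (1 − cos θ₁)/2 = 0.621.
θ₂ = 360° × 5/29.530 = 61.0°, f₂ = (1 − cos θ₂)/2 = 0.257.
Change = f₂ − f₁ = -0.364 → -36 percentage points.

-36 pp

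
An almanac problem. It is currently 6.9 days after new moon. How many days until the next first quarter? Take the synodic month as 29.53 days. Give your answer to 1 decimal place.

First quarter is 0.25 of the way through the cycle: age 0.25 × 29.53 = 7.383 d.
So 0.483 days remain (7.383 − 6.9).

0.5 days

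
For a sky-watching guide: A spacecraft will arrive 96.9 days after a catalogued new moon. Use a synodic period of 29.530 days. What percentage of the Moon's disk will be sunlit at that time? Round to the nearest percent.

96.9 d spans 3 complete synodic months (3 × 29.530 = 88.59 d) plus 8.31 d.
Elongation θ = 360° × 8.31/29.530 ≈ 101.3°.
Illuminated fraction = (1 − cos 101.3°)/2 = (1 − (-0.196))/2 ≈ 0.598, so 60%.

60%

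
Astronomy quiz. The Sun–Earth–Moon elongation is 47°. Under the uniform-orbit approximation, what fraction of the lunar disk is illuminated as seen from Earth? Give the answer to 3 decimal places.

Half-versine of 47°: (1 − 0.682)/2 = 0.159.

0.159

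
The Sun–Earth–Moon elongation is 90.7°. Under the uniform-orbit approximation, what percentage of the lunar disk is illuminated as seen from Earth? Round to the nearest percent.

Half-versine of 90.7°: (1 − (-0.012))/2 = 0.506, i.e. 51%.

51%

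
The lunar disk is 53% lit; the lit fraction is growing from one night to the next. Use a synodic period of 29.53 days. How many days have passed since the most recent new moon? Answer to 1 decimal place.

7.7 days

cos θ = 1 − 2f = -0.060, giving a principal value of 93.4°.
The Moon is waxing (0°–180°), so θ = 93.4° directly.
Age = 29.53 × 93.4°/360° ≈ 7.66 days.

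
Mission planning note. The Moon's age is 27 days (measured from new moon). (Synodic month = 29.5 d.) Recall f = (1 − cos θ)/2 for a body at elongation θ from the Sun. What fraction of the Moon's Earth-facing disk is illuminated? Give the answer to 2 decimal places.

The Moon has covered 27/29.5 of its cycle, so θ ≈ 360° × 27/29.5 = 329.5°.
With cos θ = 0.862, the lit fraction is (1 − 0.862)/2 ≈ 0.069.

0.07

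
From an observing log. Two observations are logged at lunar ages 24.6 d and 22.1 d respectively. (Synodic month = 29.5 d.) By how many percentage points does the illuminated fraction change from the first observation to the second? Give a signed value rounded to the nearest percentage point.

+25 percentage points

θ₁ = 360° × 24.6/29.5 = 300.2°, f₁ = (1 − cos θ₁)/2 = 0.248.
θ₂ = 360° × 22.1/29.5 = 269.7°, f₂ = (1 − cos θ₂)/2 = 0.503.
Change = f₂ − f₁ = +0.254 → +25 percentage points.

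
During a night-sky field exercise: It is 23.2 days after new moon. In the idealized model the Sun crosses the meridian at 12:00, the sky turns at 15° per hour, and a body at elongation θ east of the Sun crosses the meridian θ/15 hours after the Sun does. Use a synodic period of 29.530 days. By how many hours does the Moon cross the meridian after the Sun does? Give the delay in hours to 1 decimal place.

18.9 h

The Moon has covered 23.2/29.530 of its cycle, so θ ≈ 360° × 23.2/29.530 = 282.8°.
The Moon trails the Sun by θ/15 = 282.8/15 ≈ 18.86 hours.
So the Moon crosses the meridian 18.86 h after the Sun.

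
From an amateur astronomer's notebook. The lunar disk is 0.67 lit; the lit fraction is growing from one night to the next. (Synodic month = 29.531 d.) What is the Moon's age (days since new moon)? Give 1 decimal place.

From f = (1 − cos θ)/2: cos θ = 1 − 2×0.67 = -0.340; arccos → 109.9°.
The Moon is waxing (0°–180°), so θ = 109.9° directly.
That fraction of the synodic month is 109.9/360 × 29.531 d ≈ 9.01 d.

9.0 days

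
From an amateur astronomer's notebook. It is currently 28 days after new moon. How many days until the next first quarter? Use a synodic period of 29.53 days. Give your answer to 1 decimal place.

First quarter is 0.25 of the way through the cycle: age 0.25 × 29.53 = 7.383 d.
This lunation's first quarter (7.383 d) has passed, so add one period: 36.913 − 28 = 8.913 days.

8.9 days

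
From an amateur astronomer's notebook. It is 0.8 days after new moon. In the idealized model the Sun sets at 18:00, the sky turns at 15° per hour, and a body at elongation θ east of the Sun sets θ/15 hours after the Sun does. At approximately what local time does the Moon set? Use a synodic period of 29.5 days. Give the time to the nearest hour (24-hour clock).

Elongation θ = 360° × 0.8/29.5 ≈ 9.8°.
The Moon trails the Sun by θ/15 = 9.8/15 ≈ 0.65 hours.
18:00 + 0.65 h ≈ 18:39 → 19:00 to the nearest hour.

19:00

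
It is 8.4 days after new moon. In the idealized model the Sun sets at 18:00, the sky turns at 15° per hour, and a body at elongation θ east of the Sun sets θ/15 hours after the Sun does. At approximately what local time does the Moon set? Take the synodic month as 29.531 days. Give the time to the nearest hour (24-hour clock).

01:00

Elongation θ = 360° × 8.4/29.531 ≈ 102.4°.
The Moon trails the Sun by θ/15 = 102.4/15 ≈ 6.83 hours.
18:00 + 6.83 h ≈ 00:50 → 01:00 to the nearest hour.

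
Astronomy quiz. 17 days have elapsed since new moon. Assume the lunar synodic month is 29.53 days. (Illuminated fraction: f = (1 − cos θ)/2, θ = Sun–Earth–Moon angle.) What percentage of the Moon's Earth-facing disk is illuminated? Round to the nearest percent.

Phase angle: θ = 360°·(17 d)/(29.53 d) = 207.2°.
Illuminated fraction = (1 − cos 207.2°)/2 = (1 − (-0.889))/2 ≈ 0.945, so 94%.

94%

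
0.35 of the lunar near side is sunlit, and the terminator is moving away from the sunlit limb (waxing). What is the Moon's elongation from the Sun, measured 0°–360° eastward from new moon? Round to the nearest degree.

Invert f = (1 − cos θ)/2 to get cos θ = 1 − 2(0.35) = 0.300, hence θ₀ = arccos 0.300 = 72.5°.
Before full moon the principal value applies: θ = 72.5°.

73°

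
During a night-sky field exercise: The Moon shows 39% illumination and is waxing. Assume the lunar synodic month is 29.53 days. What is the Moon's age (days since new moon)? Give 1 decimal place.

6.3 days

From f = (1 − cos θ)/2: cos θ = 1 − 2×0.39 = 0.220; arccos → 77.3°.
Before full moon the principal value applies: θ = 77.3°.
At 360°/29.53 d per day, 77.3° corresponds to 6.34 days.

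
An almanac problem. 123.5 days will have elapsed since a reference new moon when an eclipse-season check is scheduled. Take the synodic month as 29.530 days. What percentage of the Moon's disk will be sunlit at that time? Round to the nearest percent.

Reduce mod P: 123.5 − 4×29.530 = 5.38 d into the current lunation.
Elongation θ = 360° × 5.38/29.530 ≈ 65.6°.
With cos θ = 0.413, the lit fraction is (1 − 0.413)/2 ≈ 0.293, so 29%.

29%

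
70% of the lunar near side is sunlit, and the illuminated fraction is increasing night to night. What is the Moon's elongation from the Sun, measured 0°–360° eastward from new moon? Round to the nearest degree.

Invert f = (1 − cos θ)/2 to get cos θ = 1 − 2(0.70) = -0.400, hence θ₀ = arccos -0.400 = 113.6°.
Before full moon the principal value applies: θ = 113.6°.

114°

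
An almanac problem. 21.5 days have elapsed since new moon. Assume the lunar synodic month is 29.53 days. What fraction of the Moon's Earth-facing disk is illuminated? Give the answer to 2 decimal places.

0.57

Phase angle: θ = 360°·(21.5 d)/(29.53 d) = 262.1°.
With cos θ = (-0.137), the lit fraction is (1 − (-0.137))/2 ≈ 0.569.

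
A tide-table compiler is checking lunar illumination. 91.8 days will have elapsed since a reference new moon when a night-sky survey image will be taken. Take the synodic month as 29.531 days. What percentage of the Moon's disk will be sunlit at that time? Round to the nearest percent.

11%

Reduce mod P: 91.8 − 3×29.531 = 3.21 d into the current lunation.
Elongation θ = 360° × 3.21/29.531 ≈ 39.1°.
Illuminated fraction = (1 − cos 39.1°)/2 = (1 − 0.776)/2 ≈ 0.112, so 11%.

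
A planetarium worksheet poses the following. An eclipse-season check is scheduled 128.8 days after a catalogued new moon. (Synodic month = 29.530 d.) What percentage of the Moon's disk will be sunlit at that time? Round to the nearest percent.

82%

Reduce mod P: 128.8 − 4×29.530 = 10.68 d into the current lunation.
The Moon has covered 10.68/29.530 of its cycle, so θ ≈ 360° × 10.68/29.530 = 130.2°.
With cos θ = (-0.645), the lit fraction is (1 − (-0.645))/2 ≈ 0.823, so 82%.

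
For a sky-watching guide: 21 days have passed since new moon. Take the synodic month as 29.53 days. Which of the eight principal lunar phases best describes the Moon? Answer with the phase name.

θ ≈ 360° × 21/29.53 = 256°, which falls in the last quarter sector.

last quarter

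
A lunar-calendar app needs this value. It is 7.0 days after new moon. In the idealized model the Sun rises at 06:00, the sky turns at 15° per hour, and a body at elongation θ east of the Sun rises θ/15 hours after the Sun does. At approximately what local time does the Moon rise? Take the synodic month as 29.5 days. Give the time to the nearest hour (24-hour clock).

Elongation θ = 360° × 7.0/29.5 ≈ 85.4°.
Delay after the Sun = 85.4° / (15°/h) ≈ 5.69 h.
06:00 + 5.69 h ≈ 11:42 → 12:00 to the nearest hour.

12:00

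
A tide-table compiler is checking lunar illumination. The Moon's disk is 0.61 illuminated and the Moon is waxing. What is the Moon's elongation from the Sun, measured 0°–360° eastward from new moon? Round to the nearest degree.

103°

Invert f = (1 − cos θ)/2 to get cos θ = 1 − 2(0.61) = -0.220, hence θ₀ = arccos -0.220 = 102.7°.
The Moon is waxing (0°–180°), so θ = 102.7° directly.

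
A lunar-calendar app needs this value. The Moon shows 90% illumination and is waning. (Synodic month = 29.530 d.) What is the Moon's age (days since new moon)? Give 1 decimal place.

Invert f = (1 − cos θ)/2 to get cos θ = 1 − 2(0.90) = -0.800, hence θ₀ = arccos -0.800 = 143.1°.
Since the Moon is past full (waning), take the reflex angle: θ = 360° − 143.1° = 216.9°.
Age = 29.530 × 216.9°/360° ≈ 17.79 days.

17.8 days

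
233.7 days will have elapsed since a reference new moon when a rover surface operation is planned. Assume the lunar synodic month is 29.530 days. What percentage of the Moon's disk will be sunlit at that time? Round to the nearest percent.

7%

233.7 d spans 7 complete synodic months (7 × 29.530 = 206.71 d) plus 26.99 d.
Phase angle: θ = 360°·(26.99 d)/(29.530 d) = 329.0°.
With cos θ = 0.857, the lit fraction is (1 − 0.857)/2 ≈ 0.071, so 7%.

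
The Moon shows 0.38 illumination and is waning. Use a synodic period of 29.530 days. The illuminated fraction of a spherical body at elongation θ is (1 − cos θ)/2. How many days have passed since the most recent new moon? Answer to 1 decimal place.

cos θ = 1 − 2f = 0.240, giving a principal value of 76.1°.
Since the Moon is past full (waning), take the reflex angle: θ = 360° − 76.1° = 283.9°.
At 360°/29.530 d per day, 283.9° corresponds to 23.29 days.

23.3 days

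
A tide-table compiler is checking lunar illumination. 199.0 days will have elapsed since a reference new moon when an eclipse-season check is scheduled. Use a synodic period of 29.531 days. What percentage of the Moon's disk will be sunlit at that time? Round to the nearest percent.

54%

Reduce mod P: 199.0 − 6×29.531 = 21.81 d into the current lunation.
Elongation θ = 360° × 21.81/29.531 ≈ 265.9°.
With cos θ = (-0.071), the lit fraction is (1 − (-0.071))/2 ≈ 0.536, so 54%.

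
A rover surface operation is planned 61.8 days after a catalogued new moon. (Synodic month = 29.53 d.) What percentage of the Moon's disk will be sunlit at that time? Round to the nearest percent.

8%

61.8 d spans 2 complete synodic months (2 × 29.53 = 59.06 d) plus 2.74 d.
Phase angle: θ = 360°·(2.74 d)/(29.53 d) = 33.4°.
Illuminated fraction = (1 − cos 33.4°)/2 = (1 − 0.835)/2 ≈ 0.083, so 8%.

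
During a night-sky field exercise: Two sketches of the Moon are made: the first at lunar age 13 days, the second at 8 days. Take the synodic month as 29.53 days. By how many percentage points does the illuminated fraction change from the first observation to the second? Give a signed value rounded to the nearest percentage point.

-40 pp

θ₁ = 360° × 13/29.53 = 158.5°, f₁ = (1 − cos θ₁)/2 = 0.965.
θ₂ = 360° × 8/29.53 = 97.5°, f₂ = (1 − cos θ₂)/2 = 0.566.
Change = f₂ − f₁ = -0.400 → -40 percentage points.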